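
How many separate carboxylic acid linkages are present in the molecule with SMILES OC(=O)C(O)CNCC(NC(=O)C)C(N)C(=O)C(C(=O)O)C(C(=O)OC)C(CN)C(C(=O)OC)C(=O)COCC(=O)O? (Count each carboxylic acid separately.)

Taking each segment in turn:
  HOOC: –COOH: carbonyl C bonded to –OH and C → carboxylic acid (the –OH is not a separate alcohol).
  CH(OH): –OH on an sp³ carbon → alcohol (secondary).
  CH2NHCH2: C–N–C with sp³ carbons and no adjacent C=O → amine (secondary).
  CH(NHCOCH3): pendant –NHC(=O)CH3: N bonded to a carbonyl → amide (not amine).
  CH(NH2): –NH2 on an sp³ carbon with no adjacent C=O → amine.
  CO: –C(=O)– with carbon on both sides → ketone.
  CH(COOH): pendant –COOH: carbonyl C bonded to C and –OH → carboxylic acid.
  CH(COOCH3): pendant –COOCH3: carbonyl C bonded to C and –OCH3 → ester.
  CH(CH2NH2): pendant –CH2NH2: N on sp³ C, no adjacent C=O → amine.
  CH(COOCH3): pendant –COOCH3: carbonyl C bonded to C and –OCH3 → ester.
  CO: –C(=O)– with carbon on both sides → ketone.
  CH2OCH2: C–O–C with sp³ carbons on both sides and no adjacent C=O → ether.
  COOH: –COOH: carbonyl C bonded to –OH and C → carboxylic acid (the –OH is not a separate alcohol).
Carboxylic acid appears at: HOOC, CH(COOH), COOH → 3.

3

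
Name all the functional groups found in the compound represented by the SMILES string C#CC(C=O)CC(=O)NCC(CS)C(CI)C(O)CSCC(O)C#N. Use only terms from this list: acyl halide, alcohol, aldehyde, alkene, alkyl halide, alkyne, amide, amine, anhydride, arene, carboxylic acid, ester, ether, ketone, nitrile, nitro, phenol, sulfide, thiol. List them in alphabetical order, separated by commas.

Taking each segment in turn:
  HC≡C: C≡C triple bond → alkyne.
  CH(CHO): pendant –CHO: carbonyl C bonded to C and H → aldehyde.
  CH2CONHCH2: –C(=O)–N– linkage → amide (the N is not an amine).
  CH(CH2SH): pendant –CH2SH → thiol.
  CH(CH2I): pendant –CH2X: halogen on sp³ carbon → alkyl halide.
  CH(OH): –OH on an sp³ carbon → alcohol (secondary).
  CH2SCH2: C–S–C linkage → sulfide (thioether).
  CH(OH): –OH on an sp³ carbon → alcohol (secondary).
  CN: –C≡N: carbon triple-bonded to nitrogen → nitrile.

alcohol, aldehyde, alkyl halide, alkyne, amide, nitrile, sulfide, thiol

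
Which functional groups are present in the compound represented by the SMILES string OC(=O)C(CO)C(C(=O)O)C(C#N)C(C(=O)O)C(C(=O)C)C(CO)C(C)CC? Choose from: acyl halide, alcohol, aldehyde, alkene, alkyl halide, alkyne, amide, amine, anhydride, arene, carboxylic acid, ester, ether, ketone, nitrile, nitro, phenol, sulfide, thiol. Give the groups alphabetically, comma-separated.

Working along the chain:
  HOOC: –COOH: carbonyl C bonded to –OH and C → carboxylic acid (the –OH is not a separate alcohol).
  CH(CH2OH): pendant –CH2OH on an sp³ backbone C → alcohol.
  CH(COOH): pendant –COOH: carbonyl C bonded to C and –OH → carboxylic acid.
  CH(CN): pendant –C≡N: nitrile.
  CH(COOH): pendant –COOH: carbonyl C bonded to C and –OH → carboxylic acid.
  CH(COCH3): pendant –COCH3: carbonyl C bonded to two carbons → ketone.
  CH(CH2OH): pendant –CH2OH on an sp³ backbone C → alcohol.

alcohol, carboxylic acid, ketone, nitrile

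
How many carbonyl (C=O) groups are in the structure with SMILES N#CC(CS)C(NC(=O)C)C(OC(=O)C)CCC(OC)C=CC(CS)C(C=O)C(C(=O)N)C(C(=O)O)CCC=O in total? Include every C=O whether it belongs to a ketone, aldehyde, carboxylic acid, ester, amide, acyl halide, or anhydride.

6

CH(NHCOCH3): amide, 1 C=O (running total 1).
CH(OCOCH3): ester, 1 C=O (running total 2).
CH(CHO): aldehyde, 1 C=O (running total 3).
CH(CONH2): amide, 1 C=O (running total 4).
CH(COOH): carboxylic acid, 1 C=O (running total 5).
CHO: aldehyde, 1 C=O (running total 6).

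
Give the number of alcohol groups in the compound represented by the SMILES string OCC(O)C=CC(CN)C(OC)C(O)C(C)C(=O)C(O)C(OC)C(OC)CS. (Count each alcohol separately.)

4

Taking each segment in turn:
  HOCH2: HO– on an sp³ carbon → alcohol.
  CH(OH): –OH on an sp³ carbon → alcohol (secondary).
  CH=CH: C=C double bond → alkene.
  CH(CH2NH2): pendant –CH2NH2: N on sp³ C, no adjacent C=O → amine.
  CH(OCH3): pendant –OCH3: C–O–C with sp³ C, no adjacent C=O → ether.
  CH(OH): –OH on an sp³ carbon → alcohol (secondary).
  CO: –C(=O)– with carbon on both sides → ketone.
  CH(OH): –OH on an sp³ carbon → alcohol (secondary).
  CH(OCH3): pendant –OCH3: C–O–C with sp³ C, no adjacent C=O → ether.
  CH(OCH3): pendant –OCH3: C–O–C with sp³ C, no adjacent C=O → ether.
  CH2SH: –SH on an sp³ carbon → thiol.
Alcohol appears at: HOCH2, CH(OH), CH(OH), CH(OH) → 4.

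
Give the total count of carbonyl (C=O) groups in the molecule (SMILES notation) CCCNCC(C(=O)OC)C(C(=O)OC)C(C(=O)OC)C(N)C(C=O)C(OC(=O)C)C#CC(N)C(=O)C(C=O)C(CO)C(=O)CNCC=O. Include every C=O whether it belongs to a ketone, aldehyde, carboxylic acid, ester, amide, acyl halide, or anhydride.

CH(COOCH3): ester, 1 C=O (running total 1).
CH(COOCH3): ester, 1 C=O (running total 2).
CH(COOCH3): ester, 1 C=O (running total 3).
CH(CHO): aldehyde, 1 C=O (running total 4).
CH(OCOCH3): ester, 1 C=O (running total 5).
CO: ketone, 1 C=O (running total 6).
CH(CHO): aldehyde, 1 C=O (running total 7).
CO: ketone, 1 C=O (running total 8).
CHO: aldehyde, 1 C=O (running total 9).

9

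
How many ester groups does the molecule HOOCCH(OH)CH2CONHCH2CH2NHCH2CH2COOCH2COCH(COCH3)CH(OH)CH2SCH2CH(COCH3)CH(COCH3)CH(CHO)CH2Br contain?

Reading the structure from left to right:
  HOOC: –COOH: carbonyl C bonded to –OH and C → carboxylic acid (the –OH is not a separate alcohol).
  CH(OH): –OH on an sp³ carbon → alcohol (secondary).
  CH2CONHCH2: –C(=O)–N– linkage → amide (the N is not an amine).
  CH2NHCH2: C–N–C with sp³ carbons and no adjacent C=O → amine (secondary).
  CH2COOCH2: –C(=O)–O–C with C on the carbonyl side → ester.
  CO: –C(=O)– with carbon on both sides → ketone.
  CH(COCH3): pendant –COCH3: carbonyl C bonded to two carbons → ketone.
  CH(OH): –OH on an sp³ carbon → alcohol (secondary).
  CH2SCH2: C–S–C linkage → sulfide (thioether).
  CH(COCH3): pendant –COCH3: carbonyl C bonded to two carbons → ketone.
  CH(COCH3): pendant –COCH3: carbonyl C bonded to two carbons → ketone.
  CH(CHO): pendant –CHO: carbonyl C bonded to C and H → aldehyde.
  CH2Br: halogen on an sp³ carbon → alkyl halide.
Ester appears at: CH2COOCH2 → 1.

1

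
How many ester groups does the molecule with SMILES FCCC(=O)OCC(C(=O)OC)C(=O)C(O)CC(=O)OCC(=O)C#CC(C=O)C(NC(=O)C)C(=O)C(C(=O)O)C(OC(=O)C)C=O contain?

halogen on an sp³ carbon → alkyl halide.
–C(=O)–O–C with C on the carbonyl side → ester.
pendant –COOCH3: carbonyl C bonded to C and –OCH3 → ester.
–C(=O)– with carbon on both sides → ketone.
–OH on an sp³ carbon → alcohol (secondary).
–C(=O)–O–C with C on the carbonyl side → ester.
–C(=O)– with carbon on both sides → ketone.
C≡C triple bond → alkyne.
pendant –CHO: carbonyl C bonded to C and H → aldehyde.
pendant –NHC(=O)CH3: N bonded to a carbonyl → amide (not amine).
–C(=O)– with carbon on both sides → ketone.
pendant –COOH: carbonyl C bonded to C and –OH → carboxylic acid.
pendant –OC(=O)CH3: an acyloxy group → ester.
terminal –CHO: carbonyl C bonded to H and C → aldehyde.
Ester appears at: CH2COOCH2, CH(COOCH3), CH2COOCH2, CH(OCOCH3) → 4.

4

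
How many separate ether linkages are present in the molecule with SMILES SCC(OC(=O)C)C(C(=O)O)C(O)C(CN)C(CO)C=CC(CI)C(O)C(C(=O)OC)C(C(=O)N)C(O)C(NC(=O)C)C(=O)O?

0

Reading the structure from left to right:
  HSCH2: –SH on an sp³ carbon → thiol.
  CH(OCOCH3): pendant –OC(=O)CH3: an acyloxy group → ester.
  CH(COOH): pendant –COOH: carbonyl C bonded to C and –OH → carboxylic acid.
  CH(OH): –OH on an sp³ carbon → alcohol (secondary).
  CH(CH2NH2): pendant –CH2NH2: N on sp³ C, no adjacent C=O → amine.
  CH(CH2OH): pendant –CH2OH on an sp³ backbone C → alcohol.
  CH=CH: C=C double bond → alkene.
  CH(CH2I): pendant –CH2X: halogen on sp³ carbon → alkyl halide.
  CH(OH): –OH on an sp³ carbon → alcohol (secondary).
  CH(COOCH3): pendant –COOCH3: carbonyl C bonded to C and –OCH3 → ester.
  CH(CONH2): pendant –CONH2: carbonyl C bonded to C and N → amide.
  CH(OH): –OH on an sp³ carbon → alcohol (secondary).
  CH(NHCOCH3): pendant –NHC(=O)CH3: N bonded to a carbonyl → amide (not amine).
  COOH: –COOH: carbonyl C bonded to –OH and C → carboxylic acid (the –OH is not a separate alcohol).
No segment is a ether: CH(OCOCH3) is ester, not ether; CH(OH) is alcohol, not ether; CH(CH2OH) is alcohol, not ether. → 0.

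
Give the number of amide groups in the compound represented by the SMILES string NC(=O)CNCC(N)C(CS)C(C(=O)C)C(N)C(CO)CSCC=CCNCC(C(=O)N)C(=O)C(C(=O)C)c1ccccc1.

2

Taking each segment in turn:
  H2NCO: –C(=O)NH2: carbonyl C bonded to C and to N → amide (the N is not a separate amine).
  CH2NHCH2: C–N–C with sp³ carbons and no adjacent C=O → amine (secondary).
  CH(NH2): –NH2 on an sp³ carbon with no adjacent C=O → amine.
  CH(CH2SH): pendant –CH2SH → thiol.
  CH(COCH3): pendant –COCH3: carbonyl C bonded to two carbons → ketone.
  CH(NH2): –NH2 on an sp³ carbon with no adjacent C=O → amine.
  CH(CH2OH): pendant –CH2OH on an sp³ backbone C → alcohol.
  CH2SCH2: C–S–C linkage → sulfide (thioether).
  CH=CH: C=C double bond → alkene.
  CH2NHCH2: C–N–C with sp³ carbons and no adjacent C=O → amine (secondary).
  CH(CONH2): pendant –CONH2: carbonyl C bonded to C and N → amide.
  CO: –C(=O)– with carbon on both sides → ketone.
  CH(COCH3): pendant –COCH3: carbonyl C bonded to two carbons → ketone.
  C6H5: –C6H5 phenyl ring → arene.
Amide appears at: H2NCO, CH(CONH2) → 2.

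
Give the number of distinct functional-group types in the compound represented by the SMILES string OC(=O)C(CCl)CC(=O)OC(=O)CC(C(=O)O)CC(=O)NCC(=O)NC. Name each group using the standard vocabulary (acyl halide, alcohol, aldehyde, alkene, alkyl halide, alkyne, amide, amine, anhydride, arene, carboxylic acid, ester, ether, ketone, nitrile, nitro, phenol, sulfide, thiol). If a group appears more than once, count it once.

–COOH: carbonyl C bonded to –OH and C → carboxylic acid (the –OH is not a separate alcohol).
pendant –CH2X: halogen on sp³ carbon → alkyl halide.
two acyl groups sharing one oxygen, –C(=O)–O–C(=O)– → anhydride.
pendant –COOH: carbonyl C bonded to C and –OH → carboxylic acid.
–C(=O)–N– linkage → amide (the N is not an amine).
–C(=O)NHCH3: carbonyl C bonded to C and to N → amide (the N is not an amine).
Distinct types present: alkyl halide, amide, anhydride, carboxylic acid.

4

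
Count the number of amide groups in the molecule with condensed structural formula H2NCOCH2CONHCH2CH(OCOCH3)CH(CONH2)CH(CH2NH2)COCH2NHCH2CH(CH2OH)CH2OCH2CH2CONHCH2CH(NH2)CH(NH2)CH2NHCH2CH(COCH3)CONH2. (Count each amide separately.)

5

–C(=O)NH2: carbonyl C bonded to C and to N → amide (the N is not a separate amine).
–C(=O)–N– linkage → amide (the N is not an amine).
pendant –OC(=O)CH3: an acyloxy group → ester.
pendant –CONH2: carbonyl C bonded to C and N → amide.
pendant –CH2NH2: N on sp³ C, no adjacent C=O → amine.
–C(=O)– with carbon on both sides → ketone.
C–N–C with sp³ carbons and no adjacent C=O → amine (secondary).
pendant –CH2OH on an sp³ backbone C → alcohol.
C–O–C with sp³ carbons on both sides and no adjacent C=O → ether.
–C(=O)–N– linkage → amide (the N is not an amine).
–NH2 on an sp³ carbon with no adjacent C=O → amine.
–NH2 on an sp³ carbon with no adjacent C=O → amine.
C–N–C with sp³ carbons and no adjacent C=O → amine (secondary).
pendant –COCH3: carbonyl C bonded to two carbons → ketone.
–C(=O)NH2: carbonyl C bonded to C and to N → amide (the N is not a separate amine).
Amide appears at: H2NCO, CH2CONHCH2, CH(CONH2), CH2CONHCH2, CONH2 → 5.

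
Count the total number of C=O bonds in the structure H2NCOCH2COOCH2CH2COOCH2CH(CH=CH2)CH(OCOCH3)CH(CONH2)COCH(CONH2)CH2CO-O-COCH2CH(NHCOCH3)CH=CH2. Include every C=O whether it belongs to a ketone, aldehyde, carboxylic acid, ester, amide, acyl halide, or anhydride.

H2NCO: amide, 1 C=O (running total 1).
CH2COOCH2: ester, 1 C=O (running total 2).
CH2COOCH2: ester, 1 C=O (running total 3).
CH(OCOCH3): ester, 1 C=O (running total 4).
CH(CONH2): amide, 1 C=O (running total 5).
CO: ketone, 1 C=O (running total 6).
CH(CONH2): amide, 1 C=O (running total 7).
CH2CO-O-COCH2: anhydride, 2 C=O (running total 9).
CH(NHCOCH3): amide, 1 C=O (running total 10).

10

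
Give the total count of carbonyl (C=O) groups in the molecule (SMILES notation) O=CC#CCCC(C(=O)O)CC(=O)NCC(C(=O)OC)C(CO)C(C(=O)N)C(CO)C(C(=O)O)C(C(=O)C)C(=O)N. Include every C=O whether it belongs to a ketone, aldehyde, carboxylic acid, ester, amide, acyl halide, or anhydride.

8

OHC: aldehyde, 1 C=O (running total 1).
CH(COOH): carboxylic acid, 1 C=O (running total 2).
CH2CONHCH2: amide, 1 C=O (running total 3).
CH(COOCH3): ester, 1 C=O (running total 4).
CH(CONH2): amide, 1 C=O (running total 5).
CH(COOH): carboxylic acid, 1 C=O (running total 6).
CH(COCH3): ketone, 1 C=O (running total 7).
CONH2: amide, 1 C=O (running total 8).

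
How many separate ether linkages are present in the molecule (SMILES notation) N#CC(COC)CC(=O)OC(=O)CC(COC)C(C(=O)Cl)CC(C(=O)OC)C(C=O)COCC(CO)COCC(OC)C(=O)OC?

Taking each segment in turn:
  N≡C: N≡C–: carbon triple-bonded to nitrogen → nitrile.
  CH(CH2OCH3): pendant –CH2OCH3: C–O–C linkage → ether.
  CH2CO-O-COCH2: two acyl groups sharing one oxygen, –C(=O)–O–C(=O)– → anhydride.
  CH(CH2OCH3): pendant –CH2OCH3: C–O–C linkage → ether.
  CH(COCl): pendant –C(=O)X: carbonyl C bonded to C and halogen → acyl halide.
  CH(COOCH3): pendant –COOCH3: carbonyl C bonded to C and –OCH3 → ester.
  CH(CHO): pendant –CHO: carbonyl C bonded to C and H → aldehyde.
  CH2OCH2: C–O–C with sp³ carbons on both sides and no adjacent C=O → ether.
  CH(CH2OH): pendant –CH2OH on an sp³ backbone C → alcohol.
  CH2OCH2: C–O–C with sp³ carbons on both sides and no adjacent C=O → ether.
  CH(OCH3): pendant –OCH3: C–O–C with sp³ C, no adjacent C=O → ether.
  COOCH3: –C(=O)OCH3: carbonyl C bonded to C and to –OCH3 → ester (not ketone + ether).
Ether appears at: CH(CH2OCH3), CH(CH2OCH3), CH2OCH2, CH2OCH2, CH(OCH3) → 5.

5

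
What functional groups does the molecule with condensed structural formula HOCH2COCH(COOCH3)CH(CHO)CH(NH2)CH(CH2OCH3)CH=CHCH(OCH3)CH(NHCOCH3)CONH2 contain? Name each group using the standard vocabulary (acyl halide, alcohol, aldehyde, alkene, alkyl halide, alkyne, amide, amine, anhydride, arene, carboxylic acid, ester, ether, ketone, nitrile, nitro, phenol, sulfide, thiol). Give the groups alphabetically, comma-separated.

alcohol, aldehyde, alkene, amide, amine, ester, ether, ketone

Taking each segment in turn:
  HOCH2: HO– on an sp³ carbon → alcohol.
  CO: –C(=O)– with carbon on both sides → ketone.
  CH(COOCH3): pendant –COOCH3: carbonyl C bonded to C and –OCH3 → ester.
  CH(CHO): pendant –CHO: carbonyl C bonded to C and H → aldehyde.
  CH(NH2): –NH2 on an sp³ carbon with no adjacent C=O → amine.
  CH(CH2OCH3): pendant –CH2OCH3: C–O–C linkage → ether.
  CH=CH: C=C double bond → alkene.
  CH(OCH3): pendant –OCH3: C–O–C with sp³ C, no adjacent C=O → ether.
  CH(NHCOCH3): pendant –NHC(=O)CH3: N bonded to a carbonyl → amide (not amine).
  CONH2: –C(=O)NH2: carbonyl C bonded to C and to N → amide (the N is not a separate amine).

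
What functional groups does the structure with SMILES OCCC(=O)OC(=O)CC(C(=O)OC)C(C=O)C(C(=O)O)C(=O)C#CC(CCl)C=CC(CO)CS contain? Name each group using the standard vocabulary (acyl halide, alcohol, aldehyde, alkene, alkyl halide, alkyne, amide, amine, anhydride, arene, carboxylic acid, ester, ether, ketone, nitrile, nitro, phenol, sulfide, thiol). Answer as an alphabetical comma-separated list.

alcohol, aldehyde, alkene, alkyl halide, alkyne, anhydride, carboxylic acid, ester, ketone, thiol

Working along the chain:
  HOCH2: HO– on an sp³ carbon → alcohol.
  CH2CO-O-COCH2: two acyl groups sharing one oxygen, –C(=O)–O–C(=O)– → anhydride.
  CH(COOCH3): pendant –COOCH3: carbonyl C bonded to C and –OCH3 → ester.
  CH(CHO): pendant –CHO: carbonyl C bonded to C and H → aldehyde.
  CH(COOH): pendant –COOH: carbonyl C bonded to C and –OH → carboxylic acid.
  CO: –C(=O)– with carbon on both sides → ketone.
  C≡C: C≡C triple bond → alkyne.
  CH(CH2Cl): pendant –CH2X: halogen on sp³ carbon → alkyl halide.
  CH=CH: C=C double bond → alkene.
  CH(CH2OH): pendant –CH2OH on an sp³ backbone C → alcohol.
  CH2SH: –SH on an sp³ carbon → thiol.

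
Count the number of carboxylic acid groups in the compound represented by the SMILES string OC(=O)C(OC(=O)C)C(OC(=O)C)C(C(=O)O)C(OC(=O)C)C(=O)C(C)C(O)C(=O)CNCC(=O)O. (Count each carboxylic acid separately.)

Reading the structure from left to right:
  HOOC: –COOH: carbonyl C bonded to –OH and C → carboxylic acid (the –OH is not a separate alcohol).
  CH(OCOCH3): pendant –OC(=O)CH3: an acyloxy group → ester.
  CH(OCOCH3): pendant –OC(=O)CH3: an acyloxy group → ester.
  CH(COOH): pendant –COOH: carbonyl C bonded to C and –OH → carboxylic acid.
  CH(OCOCH3): pendant –OC(=O)CH3: an acyloxy group → ester.
  CO: –C(=O)– with carbon on both sides → ketone.
  CH(OH): –OH on an sp³ carbon → alcohol (secondary).
  CO: –C(=O)– with carbon on both sides → ketone.
  CH2NHCH2: C–N–C with sp³ carbons and no adjacent C=O → amine (secondary).
  COOH: –COOH: carbonyl C bonded to –OH and C → carboxylic acid (the –OH is not a separate alcohol).
Carboxylic acid appears at: HOOC, CH(COOH), COOH → 3.

3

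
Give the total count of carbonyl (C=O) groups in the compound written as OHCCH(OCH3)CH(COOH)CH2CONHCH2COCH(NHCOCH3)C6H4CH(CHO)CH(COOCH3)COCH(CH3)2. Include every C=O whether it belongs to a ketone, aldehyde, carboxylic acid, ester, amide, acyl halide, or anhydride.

8

OHC: aldehyde, 1 C=O (running total 1).
CH(COOH): carboxylic acid, 1 C=O (running total 2).
CH2CONHCH2: amide, 1 C=O (running total 3).
CO: ketone, 1 C=O (running total 4).
CH(NHCOCH3): amide, 1 C=O (running total 5).
CH(CHO): aldehyde, 1 C=O (running total 6).
CH(COOCH3): ester, 1 C=O (running total 7).
CO: ketone, 1 C=O (running total 8).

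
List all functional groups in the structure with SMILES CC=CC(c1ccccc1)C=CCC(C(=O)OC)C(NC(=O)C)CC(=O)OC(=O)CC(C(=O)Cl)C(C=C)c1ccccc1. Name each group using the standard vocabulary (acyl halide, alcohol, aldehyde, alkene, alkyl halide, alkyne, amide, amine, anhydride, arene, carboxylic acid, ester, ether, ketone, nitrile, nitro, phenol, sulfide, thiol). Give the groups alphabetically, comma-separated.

C=C double bond → alkene.
pendant –C6H5: benzene ring → arene.
C=C double bond → alkene.
pendant –COOCH3: carbonyl C bonded to C and –OCH3 → ester.
pendant –NHC(=O)CH3: N bonded to a carbonyl → amide (not amine).
two acyl groups sharing one oxygen, –C(=O)–O–C(=O)– → anhydride.
pendant –C(=O)X: carbonyl C bonded to C and halogen → acyl halide.
pendant –CH=CH2: C=C double bond → alkene.
–C6H5 phenyl ring → arene.

acyl halide, alkene, amide, anhydride, arene, ester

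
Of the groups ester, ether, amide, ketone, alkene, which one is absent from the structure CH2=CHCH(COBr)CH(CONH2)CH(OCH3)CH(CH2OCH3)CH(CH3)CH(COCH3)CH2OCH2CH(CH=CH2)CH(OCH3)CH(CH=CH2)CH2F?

ether: present (CH(OCH3) — pendant –OCH3: C–O–C with sp³ C, no adjacent C=O → ether).
amide: present (CH(CONH2) — pendant –CONH2: carbonyl C bonded to C and N → amide).
ketone: present (CH(COCH3) — pendant –COCH3: carbonyl C bonded to two carbons → ketone).
alkene: present (CH2=CH — C=C double bond → alkene).
ester: no segment matches this pattern.

ester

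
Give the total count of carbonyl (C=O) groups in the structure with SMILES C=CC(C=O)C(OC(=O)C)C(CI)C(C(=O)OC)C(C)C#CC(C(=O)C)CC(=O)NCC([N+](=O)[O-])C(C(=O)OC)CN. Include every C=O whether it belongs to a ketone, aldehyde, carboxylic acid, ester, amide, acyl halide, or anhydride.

CH(CHO): aldehyde, 1 C=O (running total 1).
CH(OCOCH3): ester, 1 C=O (running total 2).
CH(COOCH3): ester, 1 C=O (running total 3).
CH(COCH3): ketone, 1 C=O (running total 4).
CH2CONHCH2: amide, 1 C=O (running total 5).
CH(COOCH3): ester, 1 C=O (running total 6).

6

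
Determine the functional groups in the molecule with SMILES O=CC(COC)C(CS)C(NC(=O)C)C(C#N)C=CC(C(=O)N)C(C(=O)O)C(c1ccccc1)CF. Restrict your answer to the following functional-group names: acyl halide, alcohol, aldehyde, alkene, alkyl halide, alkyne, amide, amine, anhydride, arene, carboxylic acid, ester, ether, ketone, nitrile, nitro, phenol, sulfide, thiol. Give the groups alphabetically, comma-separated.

aldehyde, alkene, alkyl halide, amide, arene, carboxylic acid, ether, nitrile, thiol

Working along the chain:
  OHC: terminal –CHO: carbonyl C bonded to H and C → aldehyde.
  CH(CH2OCH3): pendant –CH2OCH3: C–O–C linkage → ether.
  CH(CH2SH): pendant –CH2SH → thiol.
  CH(NHCOCH3): pendant –NHC(=O)CH3: N bonded to a carbonyl → amide (not amine).
  CH(CN): pendant –C≡N: nitrile.
  CH=CH: C=C double bond → alkene.
  CH(CONH2): pendant –CONH2: carbonyl C bonded to C and N → amide.
  CH(COOH): pendant –COOH: carbonyl C bonded to C and –OH → carboxylic acid.
  CH(C6H5): pendant –C6H5: benzene ring → arene.
  CH2F: halogen on an sp³ carbon → alkyl halide.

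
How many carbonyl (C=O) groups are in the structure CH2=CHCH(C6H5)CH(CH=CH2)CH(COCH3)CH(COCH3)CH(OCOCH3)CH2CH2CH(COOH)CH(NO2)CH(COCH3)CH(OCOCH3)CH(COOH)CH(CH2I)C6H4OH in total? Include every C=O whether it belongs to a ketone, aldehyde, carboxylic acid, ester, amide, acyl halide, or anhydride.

7

CH(COCH3): ketone, 1 C=O (running total 1).
CH(COCH3): ketone, 1 C=O (running total 2).
CH(OCOCH3): ester, 1 C=O (running total 3).
CH(COOH): carboxylic acid, 1 C=O (running total 4).
CH(COCH3): ketone, 1 C=O (running total 5).
CH(OCOCH3): ester, 1 C=O (running total 6).
CH(COOH): carboxylic acid, 1 C=O (running total 7).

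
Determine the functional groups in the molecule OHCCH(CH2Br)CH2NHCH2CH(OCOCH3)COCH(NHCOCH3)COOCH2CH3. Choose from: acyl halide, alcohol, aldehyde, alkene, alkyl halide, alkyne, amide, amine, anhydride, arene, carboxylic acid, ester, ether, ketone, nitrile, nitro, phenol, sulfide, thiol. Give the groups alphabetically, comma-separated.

Taking each segment in turn:
  OHC: terminal –CHO: carbonyl C bonded to H and C → aldehyde.
  CH(CH2Br): pendant –CH2X: halogen on sp³ carbon → alkyl halide.
  CH2NHCH2: C–N–C with sp³ carbons and no adjacent C=O → amine (secondary).
  CH(OCOCH3): pendant –OC(=O)CH3: an acyloxy group → ester.
  CO: –C(=O)– with carbon on both sides → ketone.
  CH(NHCOCH3): pendant –NHC(=O)CH3: N bonded to a carbonyl → amide (not amine).
  COOCH2CH3: –C(=O)OCH2CH3: carbonyl C bonded to C and to –OEt → ester.

aldehyde, alkyl halide, amide, amine, ester, ketone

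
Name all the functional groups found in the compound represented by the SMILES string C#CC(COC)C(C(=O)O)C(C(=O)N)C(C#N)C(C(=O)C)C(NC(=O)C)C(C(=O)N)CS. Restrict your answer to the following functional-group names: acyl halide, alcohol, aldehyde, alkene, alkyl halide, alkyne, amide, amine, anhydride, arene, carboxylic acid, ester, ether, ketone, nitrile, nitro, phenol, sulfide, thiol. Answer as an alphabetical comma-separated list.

alkyne, amide, carboxylic acid, ether, ketone, nitrile, thiol

C≡C triple bond → alkyne.
pendant –CH2OCH3: C–O–C linkage → ether.
pendant –COOH: carbonyl C bonded to C and –OH → carboxylic acid.
pendant –CONH2: carbonyl C bonded to C and N → amide.
pendant –C≡N: nitrile.
pendant –COCH3: carbonyl C bonded to two carbons → ketone.
pendant –NHC(=O)CH3: N bonded to a carbonyl → amide (not amine).
pendant –CONH2: carbonyl C bonded to C and N → amide.
–SH on an sp³ carbon → thiol.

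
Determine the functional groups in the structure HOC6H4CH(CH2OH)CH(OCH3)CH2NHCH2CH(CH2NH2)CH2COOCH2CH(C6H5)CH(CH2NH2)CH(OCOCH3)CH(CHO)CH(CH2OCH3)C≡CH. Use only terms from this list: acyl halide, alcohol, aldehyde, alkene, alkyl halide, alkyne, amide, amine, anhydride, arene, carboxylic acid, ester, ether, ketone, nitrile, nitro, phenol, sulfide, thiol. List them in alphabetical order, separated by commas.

alcohol, aldehyde, alkyne, amine, arene, ester, ether, phenol

–OH attached directly to an aromatic ring → phenol (not alcohol); the ring itself is an arene.
pendant –CH2OH on an sp³ backbone C → alcohol.
pendant –OCH3: C–O–C with sp³ C, no adjacent C=O → ether.
C–N–C with sp³ carbons and no adjacent C=O → amine (secondary).
pendant –CH2NH2: N on sp³ C, no adjacent C=O → amine.
–C(=O)–O–C with C on the carbonyl side → ester.
pendant –C6H5: benzene ring → arene.
pendant –CH2NH2: N on sp³ C, no adjacent C=O → amine.
pendant –OC(=O)CH3: an acyloxy group → ester.
pendant –CHO: carbonyl C bonded to C and H → aldehyde.
pendant –CH2OCH3: C–O–C linkage → ether.
C≡C triple bond → alkyne.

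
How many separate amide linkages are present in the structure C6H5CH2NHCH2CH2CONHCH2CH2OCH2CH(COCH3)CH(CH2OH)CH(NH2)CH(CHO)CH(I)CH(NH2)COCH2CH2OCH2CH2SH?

Reading the structure from left to right:
  C6H5: C6H5– phenyl ring → arene.
  CH2NHCH2: C–N–C with sp³ carbons and no adjacent C=O → amine (secondary).
  CH2CONHCH2: –C(=O)–N– linkage → amide (the N is not an amine).
  CH2OCH2: C–O–C with sp³ carbons on both sides and no adjacent C=O → ether.
  CH(COCH3): pendant –COCH3: carbonyl C bonded to two carbons → ketone.
  CH(CH2OH): pendant –CH2OH on an sp³ backbone C → alcohol.
  CH(NH2): –NH2 on an sp³ carbon with no adjacent C=O → amine.
  CH(CHO): pendant –CHO: carbonyl C bonded to C and H → aldehyde.
  CH(I): halogen on an sp³ carbon → alkyl halide.
  CH(NH2): –NH2 on an sp³ carbon with no adjacent C=O → amine.
  CO: –C(=O)– with carbon on both sides → ketone.
  CH2OCH2: C–O–C with sp³ carbons on both sides and no adjacent C=O → ether.
  CH2SH: –SH on an sp³ carbon → thiol.
Amide appears at: CH2CONHCH2 → 1.

1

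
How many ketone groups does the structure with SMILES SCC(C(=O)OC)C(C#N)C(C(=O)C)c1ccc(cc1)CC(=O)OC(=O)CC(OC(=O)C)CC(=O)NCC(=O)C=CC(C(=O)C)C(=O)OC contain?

Reading the structure from left to right:
  HSCH2: –SH on an sp³ carbon → thiol.
  CH(COOCH3): pendant –COOCH3: carbonyl C bonded to C and –OCH3 → ester.
  CH(CN): pendant –C≡N: nitrile.
  CH(COCH3): pendant –COCH3: carbonyl C bonded to two carbons → ketone.
  C6H4: para-disubstituted benzene ring → arene.
  CH2CO-O-COCH2: two acyl groups sharing one oxygen, –C(=O)–O–C(=O)– → anhydride.
  CH(OCOCH3): pendant –OC(=O)CH3: an acyloxy group → ester.
  CH2CONHCH2: –C(=O)–N– linkage → amide (the N is not an amine).
  CO: –C(=O)– with carbon on both sides → ketone.
  CH=CH: C=C double bond → alkene.
  CH(COCH3): pendant –COCH3: carbonyl C bonded to two carbons → ketone.
  COOCH3: –C(=O)OCH3: carbonyl C bonded to C and to –OCH3 → ester (not ketone + ether).
Ketone appears at: CH(COCH3), CO, CH(COCH3) → 3.

3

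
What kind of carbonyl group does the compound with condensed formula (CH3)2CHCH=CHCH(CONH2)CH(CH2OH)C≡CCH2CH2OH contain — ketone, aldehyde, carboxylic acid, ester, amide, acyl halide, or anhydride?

amide

The carbonyl is in the CH(CONH2) segment: pendant –CONH2: carbonyl C bonded to C and N → amide.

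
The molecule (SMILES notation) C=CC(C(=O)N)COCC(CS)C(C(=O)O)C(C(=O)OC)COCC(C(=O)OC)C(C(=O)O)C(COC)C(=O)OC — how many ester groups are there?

Working along the chain:
  CH2=CH: C=C double bond → alkene.
  CH(CONH2): pendant –CONH2: carbonyl C bonded to C and N → amide.
  CH2OCH2: C–O–C with sp³ carbons on both sides and no adjacent C=O → ether.
  CH(CH2SH): pendant –CH2SH → thiol.
  CH(COOH): pendant –COOH: carbonyl C bonded to C and –OH → carboxylic acid.
  CH(COOCH3): pendant –COOCH3: carbonyl C bonded to C and –OCH3 → ester.
  CH2OCH2: C–O–C with sp³ carbons on both sides and no adjacent C=O → ether.
  CH(COOCH3): pendant –COOCH3: carbonyl C bonded to C and –OCH3 → ester.
  CH(COOH): pendant –COOH: carbonyl C bonded to C and –OH → carboxylic acid.
  CH(CH2OCH3): pendant –CH2OCH3: C–O–C linkage → ether.
  COOCH3: –C(=O)OCH3: carbonyl C bonded to C and to –OCH3 → ester (not ketone + ether).
Ester appears at: CH(COOCH3), CH(COOCH3), COOCH3 → 3.

3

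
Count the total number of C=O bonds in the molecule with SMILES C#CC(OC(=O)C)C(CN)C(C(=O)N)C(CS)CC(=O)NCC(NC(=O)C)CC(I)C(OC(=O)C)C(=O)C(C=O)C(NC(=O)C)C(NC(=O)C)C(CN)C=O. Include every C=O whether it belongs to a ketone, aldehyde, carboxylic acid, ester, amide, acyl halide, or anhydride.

CH(OCOCH3): ester, 1 C=O (running total 1).
CH(CONH2): amide, 1 C=O (running total 2).
CH2CONHCH2: amide, 1 C=O (running total 3).
CH(NHCOCH3): amide, 1 C=O (running total 4).
CH(OCOCH3): ester, 1 C=O (running total 5).
CO: ketone, 1 C=O (running total 6).
CH(CHO): aldehyde, 1 C=O (running total 7).
CH(NHCOCH3): amide, 1 C=O (running total 8).
CH(NHCOCH3): amide, 1 C=O (running total 9).
CHO: aldehyde, 1 C=O (running total 10).

10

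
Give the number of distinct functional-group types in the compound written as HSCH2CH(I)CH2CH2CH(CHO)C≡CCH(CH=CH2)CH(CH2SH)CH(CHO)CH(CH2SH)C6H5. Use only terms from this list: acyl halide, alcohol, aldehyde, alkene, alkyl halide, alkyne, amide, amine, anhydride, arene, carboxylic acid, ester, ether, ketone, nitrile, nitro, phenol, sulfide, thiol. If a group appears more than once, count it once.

–SH on an sp³ carbon → thiol.
halogen on an sp³ carbon → alkyl halide.
pendant –CHO: carbonyl C bonded to C and H → aldehyde.
C≡C triple bond → alkyne.
pendant –CH=CH2: C=C double bond → alkene.
pendant –CH2SH → thiol.
pendant –CHO: carbonyl C bonded to C and H → aldehyde.
pendant –CH2SH → thiol.
–C6H5 phenyl ring → arene.
Distinct types present: aldehyde, alkene, alkyl halide, alkyne, arene, thiol.

6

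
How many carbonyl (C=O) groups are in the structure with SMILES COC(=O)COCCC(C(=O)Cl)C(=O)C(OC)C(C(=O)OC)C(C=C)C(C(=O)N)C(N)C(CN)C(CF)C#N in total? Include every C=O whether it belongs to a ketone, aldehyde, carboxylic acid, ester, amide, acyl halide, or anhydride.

CH3OOC: ester, 1 C=O (running total 1).
CH(COCl): acyl halide, 1 C=O (running total 2).
CO: ketone, 1 C=O (running total 3).
CH(COOCH3): ester, 1 C=O (running total 4).
CH(CONH2): amide, 1 C=O (running total 5).

5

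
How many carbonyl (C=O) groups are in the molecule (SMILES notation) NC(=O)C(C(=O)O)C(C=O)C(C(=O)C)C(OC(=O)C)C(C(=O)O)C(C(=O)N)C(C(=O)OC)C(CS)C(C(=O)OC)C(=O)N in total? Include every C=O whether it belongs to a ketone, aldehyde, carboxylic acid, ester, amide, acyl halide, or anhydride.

10

H2NCO: amide, 1 C=O (running total 1).
CH(COOH): carboxylic acid, 1 C=O (running total 2).
CH(CHO): aldehyde, 1 C=O (running total 3).
CH(COCH3): ketone, 1 C=O (running total 4).
CH(OCOCH3): ester, 1 C=O (running total 5).
CH(COOH): carboxylic acid, 1 C=O (running total 6).
CH(CONH2): amide, 1 C=O (running total 7).
CH(COOCH3): ester, 1 C=O (running total 8).
CH(COOCH3): ester, 1 C=O (running total 9).
CONH2: amide, 1 C=O (running total 10).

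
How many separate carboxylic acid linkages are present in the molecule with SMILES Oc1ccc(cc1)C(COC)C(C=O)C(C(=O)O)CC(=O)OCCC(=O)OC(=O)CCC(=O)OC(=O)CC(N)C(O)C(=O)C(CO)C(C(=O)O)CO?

–OH attached directly to an aromatic ring → phenol (not alcohol); the ring itself is an arene.
pendant –CH2OCH3: C–O–C linkage → ether.
pendant –CHO: carbonyl C bonded to C and H → aldehyde.
pendant –COOH: carbonyl C bonded to C and –OH → carboxylic acid.
–C(=O)–O–C with C on the carbonyl side → ester.
two acyl groups sharing one oxygen, –C(=O)–O–C(=O)– → anhydride.
two acyl groups sharing one oxygen, –C(=O)–O–C(=O)– → anhydride.
–NH2 on an sp³ carbon with no adjacent C=O → amine.
–OH on an sp³ carbon → alcohol (secondary).
–C(=O)– with carbon on both sides → ketone.
pendant –CH2OH on an sp³ backbone C → alcohol.
pendant –COOH: carbonyl C bonded to C and –OH → carboxylic acid.
–OH on an sp³ carbon → alcohol.
Carboxylic acid appears at: CH(COOH), CH(COOH) → 2.

2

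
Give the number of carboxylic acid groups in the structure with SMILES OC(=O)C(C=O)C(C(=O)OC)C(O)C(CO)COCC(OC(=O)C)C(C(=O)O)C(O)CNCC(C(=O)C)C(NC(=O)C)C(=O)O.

Taking each segment in turn:
  HOOC: –COOH: carbonyl C bonded to –OH and C → carboxylic acid (the –OH is not a separate alcohol).
  CH(CHO): pendant –CHO: carbonyl C bonded to C and H → aldehyde.
  CH(COOCH3): pendant –COOCH3: carbonyl C bonded to C and –OCH3 → ester.
  CH(OH): –OH on an sp³ carbon → alcohol (secondary).
  CH(CH2OH): pendant –CH2OH on an sp³ backbone C → alcohol.
  CH2OCH2: C–O–C with sp³ carbons on both sides and no adjacent C=O → ether.
  CH(OCOCH3): pendant –OC(=O)CH3: an acyloxy group → ester.
  CH(COOH): pendant –COOH: carbonyl C bonded to C and –OH → carboxylic acid.
  CH(OH): –OH on an sp³ carbon → alcohol (secondary).
  CH2NHCH2: C–N–C with sp³ carbons and no adjacent C=O → amine (secondary).
  CH(COCH3): pendant –COCH3: carbonyl C bonded to two carbons → ketone.
  CH(NHCOCH3): pendant –NHC(=O)CH3: N bonded to a carbonyl → amide (not amine).
  COOH: –COOH: carbonyl C bonded to –OH and C → carboxylic acid (the –OH is not a separate alcohol).
Carboxylic acid appears at: HOOC, CH(COOH), COOH → 3.

3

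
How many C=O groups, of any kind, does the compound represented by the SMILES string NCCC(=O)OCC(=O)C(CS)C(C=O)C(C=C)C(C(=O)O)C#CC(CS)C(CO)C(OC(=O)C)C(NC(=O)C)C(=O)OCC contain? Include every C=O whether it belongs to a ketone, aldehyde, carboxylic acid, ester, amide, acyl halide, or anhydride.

CH2COOCH2: ester, 1 C=O (running total 1).
CO: ketone, 1 C=O (running total 2).
CH(CHO): aldehyde, 1 C=O (running total 3).
CH(COOH): carboxylic acid, 1 C=O (running total 4).
CH(OCOCH3): ester, 1 C=O (running total 5).
CH(NHCOCH3): amide, 1 C=O (running total 6).
COOCH2CH3: ester, 1 C=O (running total 7).

7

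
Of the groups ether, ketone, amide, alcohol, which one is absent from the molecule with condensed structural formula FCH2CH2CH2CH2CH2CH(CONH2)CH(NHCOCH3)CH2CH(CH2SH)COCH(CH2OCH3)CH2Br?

alcohol

amide: present (CH(CONH2) — pendant –CONH2: carbonyl C bonded to C and N → amide).
ether: present (CH(CH2OCH3) — pendant –CH2OCH3: C–O–C linkage → ether).
ketone: present (CO — –C(=O)– with carbon on both sides → ketone).
alcohol: no segment matches this pattern.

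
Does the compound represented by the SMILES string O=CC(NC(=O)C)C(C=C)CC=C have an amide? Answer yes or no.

yes

Reading the structure from left to right:
  OHC: terminal –CHO: carbonyl C bonded to H and C → aldehyde.
  CH(NHCOCH3): pendant –NHC(=O)CH3: N bonded to a carbonyl → amide (not amine).
  CH(CH=CH2): pendant –CH=CH2: C=C double bond → alkene.
  CH=CH2: C=C double bond → alkene.
The CH(NHCOCH3) segment supplies the amide: pendant –NHC(=O)CH3: N bonded to a carbonyl → amide (not amine).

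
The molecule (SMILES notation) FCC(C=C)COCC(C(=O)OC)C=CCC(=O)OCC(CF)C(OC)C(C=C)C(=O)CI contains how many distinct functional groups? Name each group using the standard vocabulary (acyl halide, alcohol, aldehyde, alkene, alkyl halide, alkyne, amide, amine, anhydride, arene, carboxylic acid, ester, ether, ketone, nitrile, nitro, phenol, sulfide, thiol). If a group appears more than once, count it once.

Taking each segment in turn:
  FCH2: halogen on an sp³ carbon → alkyl halide.
  CH(CH=CH2): pendant –CH=CH2: C=C double bond → alkene.
  CH2OCH2: C–O–C with sp³ carbons on both sides and no adjacent C=O → ether.
  CH(COOCH3): pendant –COOCH3: carbonyl C bonded to C and –OCH3 → ester.
  CH=CH: C=C double bond → alkene.
  CH2COOCH2: –C(=O)–O–C with C on the carbonyl side → ester.
  CH(CH2F): pendant –CH2X: halogen on sp³ carbon → alkyl halide.
  CH(OCH3): pendant –OCH3: C–O–C with sp³ C, no adjacent C=O → ether.
  CH(CH=CH2): pendant –CH=CH2: C=C double bond → alkene.
  CO: –C(=O)– with carbon on both sides → ketone.
  CH2I: halogen on an sp³ carbon → alkyl halide.
Distinct types present: alkene, alkyl halide, ester, ether, ketone.

5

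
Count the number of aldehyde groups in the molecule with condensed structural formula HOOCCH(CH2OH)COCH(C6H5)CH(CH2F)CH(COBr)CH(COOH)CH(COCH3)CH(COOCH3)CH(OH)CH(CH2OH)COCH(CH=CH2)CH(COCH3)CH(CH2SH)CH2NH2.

–COOH: carbonyl C bonded to –OH and C → carboxylic acid (the –OH is not a separate alcohol).
pendant –CH2OH on an sp³ backbone C → alcohol.
–C(=O)– with carbon on both sides → ketone.
pendant –C6H5: benzene ring → arene.
pendant –CH2X: halogen on sp³ carbon → alkyl halide.
pendant –C(=O)X: carbonyl C bonded to C and halogen → acyl halide.
pendant –COOH: carbonyl C bonded to C and –OH → carboxylic acid.
pendant –COCH3: carbonyl C bonded to two carbons → ketone.
pendant –COOCH3: carbonyl C bonded to C and –OCH3 → ester.
–OH on an sp³ carbon → alcohol (secondary).
pendant –CH2OH on an sp³ backbone C → alcohol.
–C(=O)– with carbon on both sides → ketone.
pendant –CH=CH2: C=C double bond → alkene.
pendant –COCH3: carbonyl C bonded to two carbons → ketone.
pendant –CH2SH → thiol.
–NH2 on an sp³ carbon with no adjacent C=O → amine.
No segment is a aldehyde: HOOC is carboxylic acid, not aldehyde; CO is ketone, not aldehyde; CH(COBr) is acyl halide, not aldehyde. → 0.

0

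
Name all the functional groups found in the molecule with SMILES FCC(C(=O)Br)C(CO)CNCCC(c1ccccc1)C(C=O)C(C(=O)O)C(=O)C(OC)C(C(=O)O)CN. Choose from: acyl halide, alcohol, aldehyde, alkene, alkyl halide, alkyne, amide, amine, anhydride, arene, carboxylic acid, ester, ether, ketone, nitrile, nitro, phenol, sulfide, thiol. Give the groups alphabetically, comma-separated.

halogen on an sp³ carbon → alkyl halide.
pendant –C(=O)X: carbonyl C bonded to C and halogen → acyl halide.
pendant –CH2OH on an sp³ backbone C → alcohol.
C–N–C with sp³ carbons and no adjacent C=O → amine (secondary).
pendant –C6H5: benzene ring → arene.
pendant –CHO: carbonyl C bonded to C and H → aldehyde.
pendant –COOH: carbonyl C bonded to C and –OH → carboxylic acid.
–C(=O)– with carbon on both sides → ketone.
pendant –OCH3: C–O–C with sp³ C, no adjacent C=O → ether.
pendant –COOH: carbonyl C bonded to C and –OH → carboxylic acid.
–NH2 on an sp³ carbon with no adjacent C=O → amine.

acyl halide, alcohol, aldehyde, alkyl halide, amine, arene, carboxylic acid, ether, ketone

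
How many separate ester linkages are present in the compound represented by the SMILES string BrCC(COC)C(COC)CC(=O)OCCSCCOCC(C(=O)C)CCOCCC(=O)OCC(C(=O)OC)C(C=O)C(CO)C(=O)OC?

4

halogen on an sp³ carbon → alkyl halide.
pendant –CH2OCH3: C–O–C linkage → ether.
pendant –CH2OCH3: C–O–C linkage → ether.
–C(=O)–O–C with C on the carbonyl side → ester.
C–S–C linkage → sulfide (thioether).
C–O–C with sp³ carbons on both sides and no adjacent C=O → ether.
pendant –COCH3: carbonyl C bonded to two carbons → ketone.
C–O–C with sp³ carbons on both sides and no adjacent C=O → ether.
–C(=O)–O–C with C on the carbonyl side → ester.
pendant –COOCH3: carbonyl C bonded to C and –OCH3 → ester.
pendant –CHO: carbonyl C bonded to C and H → aldehyde.
pendant –CH2OH on an sp³ backbone C → alcohol.
–C(=O)OCH3: carbonyl C bonded to C and to –OCH3 → ester (not ketone + ether).
Ester appears at: CH2COOCH2, CH2COOCH2, CH(COOCH3), COOCH3 → 4.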